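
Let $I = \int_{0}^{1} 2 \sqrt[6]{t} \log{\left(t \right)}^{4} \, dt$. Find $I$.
$\frac{373248}{16807}$

Start from the elementary integral
$$J(a) = \int_{0}^{1} 2 t^{a} \, dt = \frac{2}{a + 1}.$$

Differentiating under the integral sign brings down a factor of $\ln t$:
$$\frac{dJ}{da} = \int_{0}^{1} 2 t^{a} \log{\left(t \right)} \, dt = - \frac{2}{\left(a + 1\right)^{2}}.$$

Repeating $4$ times in total — each differentiation brings down another $\ln t$ — gives
$$\frac{d^{4}J}{da^{4}} = \int_{0}^{1} 2 t^{a} \log{\left(t \right)}^{4} \, dt = \frac{48}{\left(a + 1\right)^{5}},$$
and the integrand here is exactly the target integrand, so $I = \frac{48}{\left(a + 1\right)^{5}}$.

Setting $a = \frac{1}{6}$:
$$I = \frac{373248}{16807}.$$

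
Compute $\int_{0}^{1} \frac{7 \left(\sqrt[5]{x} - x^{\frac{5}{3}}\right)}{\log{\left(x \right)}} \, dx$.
$- \log{\left(\frac{1280000000}{4782969} \right)}$

Introduce a parameter $a$ in the exponent: let $I(a) = \int_{0}^{1} \frac{7 \left(\sqrt[5]{x} - x^{a}\right)}{\log{\left(x \right)}} \, dx$.

Since $\dfrac{\partial}{\partial a}\,x^{a} = x^{a} \ln x$, the $\ln x$ in the denominator cancels and
$$\frac{dI}{da} = \int_{0}^{1} -7 x^{a} \, dx = -7 \left[\frac{x^{a+1}}{a+1}\right]_0^1 = - \frac{7}{a + 1}.$$

Integrating with respect to $a$ gives $I(a) = - \log{\left(\frac{78125 \left(a + 1\right)^{7}}{279936} \right)} + C$.

At $a = \frac{1}{5}$ the integrand is identically $0$, so $I(\frac{1}{5}) = 0$. The closed form gives $0$, hence $C = 0$.

Setting $a = \frac{5}{3}$:
$$I = - \log{\left(\frac{1280000000}{4782969} \right)}.$$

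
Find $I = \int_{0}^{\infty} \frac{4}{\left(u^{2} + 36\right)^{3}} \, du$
$\frac{\pi}{10368}$

Begin with the known result
$$J(a) = \int_{0}^{\infty} \frac{4}{a^{2} + u^{2}} \, du = \frac{2 \pi}{a}.$$

Differentiating under the integral sign with respect to $a$,
$$\frac{dJ}{da} = \int_{0}^{\infty} - \frac{8 a}{\left(a^{2} + u^{2}\right)^{2}} \, du = - \frac{2 \pi}{a^{2}},$$
so $\int_{0}^{\infty} \frac{4}{\left(a^{2} + u^{2}\right)^{2}} \, du = \frac{\pi}{a^{3}}$.

Repeating — each differentiation of $1/(u^2+a^2)^j$ produces $-2ja/(u^2+a^2)^{j+1}$ — and dividing through by $-2ja$ at each step yields, after $2$ differentiations in total,
$$\int_{0}^{\infty} \frac{4}{\left(a^{2} + u^{2}\right)^{3}} \, du = \frac{3 \pi}{4 a^{5}}.$$

Setting $a = 6$:
$$I = \frac{\pi}{10368}.$$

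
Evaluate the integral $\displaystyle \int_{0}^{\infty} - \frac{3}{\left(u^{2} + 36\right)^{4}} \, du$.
$- \frac{5 \pi}{2985984}$

Start from the standard arctangent integral
$$J(a) = \int_{0}^{\infty} - \frac{3}{a^{2} + u^{2}} \, du = - \frac{3 \pi}{2 a}.$$

Differentiating under the integral sign with respect to $a$,
$$\frac{dJ}{da} = \int_{0}^{\infty} \frac{6 a}{\left(a^{2} + u^{2}\right)^{2}} \, du = \frac{3 \pi}{2 a^{2}},$$
so $\int_{0}^{\infty} - \frac{3}{\left(a^{2} + u^{2}\right)^{2}} \, du = - \frac{3 \pi}{4 a^{3}}$.

Repeating — each differentiation of $1/(u^2+a^2)^j$ produces $-2ja/(u^2+a^2)^{j+1}$ — and dividing through by $-2ja$ at each step yields, after $3$ differentiations in total,
$$\int_{0}^{\infty} - \frac{3}{\left(a^{2} + u^{2}\right)^{4}} \, du = - \frac{15 \pi}{32 a^{7}}.$$

Setting $a = 6$:
$$I = - \frac{5 \pi}{2985984}.$$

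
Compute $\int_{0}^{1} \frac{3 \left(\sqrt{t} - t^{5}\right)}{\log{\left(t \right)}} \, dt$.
$- \log{\left(64 \right)}$

Consider the one-parameter family: let $I(a) = \int_{0}^{1} \frac{3 \left(- t^{5} + t^{a}\right)}{\log{\left(t \right)}} \, dt$.

Since $\dfrac{\partial}{\partial a}\,t^{a} = t^{a} \ln t$, the $\ln t$ in the denominator cancels and
$$\frac{dI}{da} = \int_{0}^{1} 3 t^{a} \, dt = 3 \left[\frac{t^{a+1}}{a+1}\right]_0^1 = \frac{3}{a + 1}.$$

Integrating with respect to $a$ gives $I(a) = \log{\left(\frac{\left(a + 1\right)^{3}}{216} \right)} + C$.

At $a = 5$ the integrand is identically $0$, so $I(5) = 0$. The closed form gives $0$, hence $C = 0$.

Setting $a = \frac{1}{2}$:
$$I = - \log{\left(64 \right)}.$$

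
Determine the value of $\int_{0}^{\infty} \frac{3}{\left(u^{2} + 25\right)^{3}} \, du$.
$\frac{9 \pi}{50000}$

Begin with the known result
$$J(a) = \int_{0}^{\infty} \frac{3}{a^{2} + u^{2}} \, du = \frac{3 \pi}{2 a}.$$

Differentiating under the integral sign with respect to $a$,
$$\frac{dJ}{da} = \int_{0}^{\infty} - \frac{6 a}{\left(a^{2} + u^{2}\right)^{2}} \, du = - \frac{3 \pi}{2 a^{2}},$$
so $\int_{0}^{\infty} \frac{3}{\left(a^{2} + u^{2}\right)^{2}} \, du = \frac{3 \pi}{4 a^{3}}$.

Repeating — each differentiation of $1/(u^2+a^2)^j$ produces $-2ja/(u^2+a^2)^{j+1}$ — and dividing through by $-2ja$ at each step yields, after $2$ differentiations in total,
$$\int_{0}^{\infty} \frac{3}{\left(a^{2} + u^{2}\right)^{3}} \, du = \frac{9 \pi}{16 a^{5}}.$$

Setting $a = 5$:
$$I = \frac{9 \pi}{50000}.$$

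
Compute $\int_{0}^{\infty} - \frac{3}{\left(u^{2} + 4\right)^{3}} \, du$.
$- \frac{9 \pi}{512}$

Begin with the known result
$$J(a) = \int_{0}^{\infty} - \frac{3}{a^{2} + u^{2}} \, du = - \frac{3 \pi}{2 a}.$$

Differentiating under the integral sign with respect to $a$,
$$\frac{dJ}{da} = \int_{0}^{\infty} \frac{6 a}{\left(a^{2} + u^{2}\right)^{2}} \, du = \frac{3 \pi}{2 a^{2}},$$
so $\int_{0}^{\infty} - \frac{3}{\left(a^{2} + u^{2}\right)^{2}} \, du = - \frac{3 \pi}{4 a^{3}}$.

Repeating — each differentiation of $1/(u^2+a^2)^j$ produces $-2ja/(u^2+a^2)^{j+1}$ — and dividing through by $-2ja$ at each step yields, after $2$ differentiations in total,
$$\int_{0}^{\infty} - \frac{3}{\left(a^{2} + u^{2}\right)^{3}} \, du = - \frac{9 \pi}{16 a^{5}}.$$

Setting $a = 2$:
$$I = - \frac{9 \pi}{512}.$$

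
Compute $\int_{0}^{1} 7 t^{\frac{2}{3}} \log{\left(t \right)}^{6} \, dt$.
$\frac{2204496}{15625}$

Start from the elementary integral
$$J(a) = \int_{0}^{1} 7 t^{a} \, dt = \frac{7}{a + 1}.$$

Differentiating under the integral sign brings down a factor of $\ln t$:
$$\frac{dJ}{da} = \int_{0}^{1} 7 t^{a} \log{\left(t \right)} \, dt = - \frac{7}{\left(a + 1\right)^{2}}.$$

Repeating $6$ times in total — each differentiation brings down another $\ln t$ — gives
$$\frac{d^{6}J}{da^{6}} = \int_{0}^{1} 7 t^{a} \log{\left(t \right)}^{6} \, dt = \frac{5040}{\left(a + 1\right)^{7}},$$
and the integrand here is exactly the target integrand, so $I = \frac{5040}{\left(a + 1\right)^{7}}$.

Setting $a = \frac{2}{3}$:
$$I = \frac{2204496}{15625}.$$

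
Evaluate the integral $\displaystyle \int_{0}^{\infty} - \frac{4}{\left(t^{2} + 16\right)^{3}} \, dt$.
$- \frac{3 \pi}{4096}$

Start from the standard arctangent integral
$$J(a) = \int_{0}^{\infty} - \frac{4}{a^{2} + t^{2}} \, dt = - \frac{2 \pi}{a}.$$

Differentiating under the integral sign with respect to $a$,
$$\frac{dJ}{da} = \int_{0}^{\infty} \frac{8 a}{\left(a^{2} + t^{2}\right)^{2}} \, dt = \frac{2 \pi}{a^{2}},$$
so $\int_{0}^{\infty} - \frac{4}{\left(a^{2} + t^{2}\right)^{2}} \, dt = - \frac{\pi}{a^{3}}$.

Repeating — each differentiation of $1/(t^2+a^2)^j$ produces $-2ja/(t^2+a^2)^{j+1}$ — and dividing through by $-2ja$ at each step yields, after $2$ differentiations in total,
$$\int_{0}^{\infty} - \frac{4}{\left(a^{2} + t^{2}\right)^{3}} \, dt = - \frac{3 \pi}{4 a^{5}}.$$

Setting $a = 4$:
$$I = - \frac{3 \pi}{4096}.$$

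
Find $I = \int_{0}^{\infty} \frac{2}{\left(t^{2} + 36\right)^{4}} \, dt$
$\frac{5 \pi}{4478976}$

Recall the elementary integral
$$J(a) = \int_{0}^{\infty} \frac{2}{a^{2} + t^{2}} \, dt = \frac{\pi}{a}.$$

Differentiating under the integral sign with respect to $a$,
$$\frac{dJ}{da} = \int_{0}^{\infty} - \frac{4 a}{\left(a^{2} + t^{2}\right)^{2}} \, dt = - \frac{\pi}{a^{2}},$$
so $\int_{0}^{\infty} \frac{2}{\left(a^{2} + t^{2}\right)^{2}} \, dt = \frac{\pi}{2 a^{3}}$.

Repeating — each differentiation of $1/(t^2+a^2)^j$ produces $-2ja/(t^2+a^2)^{j+1}$ — and dividing through by $-2ja$ at each step yields, after $3$ differentiations in total,
$$\int_{0}^{\infty} \frac{2}{\left(a^{2} + t^{2}\right)^{4}} \, dt = \frac{5 \pi}{16 a^{7}}.$$

Setting $a = 6$:
$$I = \frac{5 \pi}{4478976}.$$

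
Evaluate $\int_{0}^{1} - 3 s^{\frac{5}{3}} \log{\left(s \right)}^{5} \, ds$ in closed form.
$\frac{32805}{32768}$

Begin with the known integral
$$J(a) = \int_{0}^{1} - 3 s^{a} \, ds = - \frac{3}{a + 1}.$$

Differentiating under the integral sign brings down a factor of $\ln s$:
$$\frac{dJ}{da} = \int_{0}^{1} - 3 s^{a} \log{\left(s \right)} \, ds = \frac{3}{\left(a + 1\right)^{2}}.$$

Repeating $5$ times in total — each differentiation brings down another $\ln s$ — gives
$$\frac{d^{5}J}{da^{5}} = \int_{0}^{1} - 3 s^{a} \log{\left(s \right)}^{5} \, ds = \frac{360}{\left(a + 1\right)^{6}},$$
and the integrand here is exactly the target integrand, so $I = \frac{360}{\left(a + 1\right)^{6}}$.

Setting $a = \frac{5}{3}$:
$$I = \frac{32805}{32768}.$$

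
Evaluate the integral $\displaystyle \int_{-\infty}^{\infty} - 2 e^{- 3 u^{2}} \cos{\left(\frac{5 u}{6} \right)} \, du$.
$- \frac{2 \sqrt{3} \sqrt{\pi}}{3 e^{\frac{25}{432}}}$

Define $I(b) = \int_{-\infty}^{\infty} - 2 e^{- 3 u^{2}} \cos{\left(b u \right)} \, du$.

Differentiating under the integral sign,
$$I'(b) = \int_{-\infty}^{\infty} 2 u e^{- 3 u^{2}} \sin{\left(b u \right)} \, du.$$

Integrate $\int_{-\infty}^{\infty} u \sin(b u)\, e^{- 3 u^{2}}\, du$ by parts with $w = \sin(b u)$ and $dv = u\, e^{- 3 u^{2}}\, du$, giving $v = - \frac{e^{- 3 u^{2}}}{6}$. The boundary term vanishes and
$$\int_{-\infty}^{\infty} u \sin(b u)\, e^{- 3 u^{2}}\, du = \frac{b}{6} \int_{-\infty}^{\infty} \cos(b u)\, e^{- 3 u^{2}}\, du,$$
so $I'(b) = - \frac{b}{6}\, I(b)$.

This is a separable first-order ODE; solving with the initial condition $I(0) = \int_{-\infty}^{\infty} - 2 e^{- 3 u^{2}}\,du = - \frac{2 \sqrt{3} \sqrt{\pi}}{3}$ gives
$$I(b) = - \frac{2 \sqrt{3} \sqrt{\pi} e^{- \frac{b^{2}}{12}}}{3}.$$

Setting $b = \frac{5}{6}$:
$$I = - \frac{2 \sqrt{3} \sqrt{\pi}}{3 e^{\frac{25}{432}}}.$$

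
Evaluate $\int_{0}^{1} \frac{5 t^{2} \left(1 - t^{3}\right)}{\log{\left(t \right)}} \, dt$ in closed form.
$- \log{\left(32 \right)}$

Consider the one-parameter family: let $I(a) = \int_{0}^{1} \frac{5 \left(- t^{5} + t^{a}\right)}{\log{\left(t \right)}} \, dt$.

Since $\dfrac{\partial}{\partial a}\,t^{a} = t^{a} \ln t$, the $\ln t$ in the denominator cancels and
$$\frac{dI}{da} = \int_{0}^{1} 5 t^{a} \, dt = 5 \left[\frac{t^{a+1}}{a+1}\right]_0^1 = \frac{5}{a + 1}.$$

Integrating with respect to $a$ gives $I(a) = \log{\left(\frac{\left(a + 1\right)^{5}}{7776} \right)} + C$.

At $a = 5$ the integrand is identically $0$, so $I(5) = 0$. The closed form gives $0$, hence $C = 0$.

Setting $a = 2$:
$$I = - \log{\left(32 \right)}.$$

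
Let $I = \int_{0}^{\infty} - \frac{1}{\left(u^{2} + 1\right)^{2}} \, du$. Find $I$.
$- \frac{\pi}{4}$

Begin with the known result
$$J(a) = \int_{0}^{\infty} - \frac{1}{a^{2} + u^{2}} \, du = - \frac{\pi}{2 a}.$$

Differentiating under the integral sign with respect to $a$,
$$\frac{dJ}{da} = \int_{0}^{\infty} \frac{2 a}{\left(a^{2} + u^{2}\right)^{2}} \, du = \frac{\pi}{2 a^{2}},$$
so $\int_{0}^{\infty} - \frac{1}{\left(a^{2} + u^{2}\right)^{2}} \, du = - \frac{\pi}{4 a^{3}}$.

Setting $a = 1$:
$$I = - \frac{\pi}{4}.$$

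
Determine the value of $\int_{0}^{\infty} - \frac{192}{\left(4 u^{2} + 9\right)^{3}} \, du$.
$- \frac{2 \pi}{27}$

Begin with the known result
$$J(a) = \int_{0}^{\infty} - \frac{3}{a^{2} + u^{2}} \, du = - \frac{3 \pi}{2 a}.$$

Differentiating under the integral sign with respect to $a$,
$$\frac{dJ}{da} = \int_{0}^{\infty} \frac{6 a}{\left(a^{2} + u^{2}\right)^{2}} \, du = \frac{3 \pi}{2 a^{2}},$$
so $\int_{0}^{\infty} - \frac{3}{\left(a^{2} + u^{2}\right)^{2}} \, du = - \frac{3 \pi}{4 a^{3}}$.

Repeating — each differentiation of $1/(u^2+a^2)^j$ produces $-2ja/(u^2+a^2)^{j+1}$ — and dividing through by $-2ja$ at each step yields, after $2$ differentiations in total,
$$\int_{0}^{\infty} - \frac{3}{\left(a^{2} + u^{2}\right)^{3}} \, du = - \frac{9 \pi}{16 a^{5}}.$$

Setting $a = \frac{3}{2}$:
$$I = - \frac{2 \pi}{27}.$$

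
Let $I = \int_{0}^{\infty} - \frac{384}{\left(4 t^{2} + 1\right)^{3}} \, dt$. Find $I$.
$- 36 \pi$

Begin with the known result
$$J(a) = \int_{0}^{\infty} - \frac{6}{a^{2} + t^{2}} \, dt = - \frac{3 \pi}{a}.$$

Differentiating under the integral sign with respect to $a$,
$$\frac{dJ}{da} = \int_{0}^{\infty} \frac{12 a}{\left(a^{2} + t^{2}\right)^{2}} \, dt = \frac{3 \pi}{a^{2}},$$
so $\int_{0}^{\infty} - \frac{6}{\left(a^{2} + t^{2}\right)^{2}} \, dt = - \frac{3 \pi}{2 a^{3}}$.

Repeating — each differentiation of $1/(t^2+a^2)^j$ produces $-2ja/(t^2+a^2)^{j+1}$ — and dividing through by $-2ja$ at each step yields, after $2$ differentiations in total,
$$\int_{0}^{\infty} - \frac{6}{\left(a^{2} + t^{2}\right)^{3}} \, dt = - \frac{9 \pi}{8 a^{5}}.$$

Setting $a = \frac{1}{2}$:
$$I = - 36 \pi.$$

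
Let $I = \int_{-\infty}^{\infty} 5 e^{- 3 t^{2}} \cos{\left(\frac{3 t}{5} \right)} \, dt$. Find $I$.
$\frac{5 \sqrt{3} \sqrt{\pi}}{3 e^{\frac{3}{100}}}$

Treat the cosine frequency as a parameter and define $I(b) = \int_{-\infty}^{\infty} 5 e^{- 3 t^{2}} \cos{\left(b t \right)} \, dt$.

Differentiating under the integral sign,
$$I'(b) = \int_{-\infty}^{\infty} - 5 t e^{- 3 t^{2}} \sin{\left(b t \right)} \, dt.$$

Integrate $\int_{-\infty}^{\infty} t \sin(b t)\, e^{- 3 t^{2}}\, dt$ by parts with $u = \sin(b t)$ and $dv = t\, e^{- 3 t^{2}}\, dt$, giving $v = - \frac{e^{- 3 t^{2}}}{6}$. The boundary term vanishes and
$$\int_{-\infty}^{\infty} t \sin(b t)\, e^{- 3 t^{2}}\, dt = \frac{b}{6} \int_{-\infty}^{\infty} \cos(b t)\, e^{- 3 t^{2}}\, dt,$$
so $I'(b) = - \frac{b}{6}\, I(b)$.

This is a separable first-order ODE; solving with the initial condition $I(0) = \int_{-\infty}^{\infty} 5 e^{- 3 t^{2}}\,dt = \frac{5 \sqrt{3} \sqrt{\pi}}{3}$ gives
$$I(b) = \frac{5 \sqrt{3} \sqrt{\pi} e^{- \frac{b^{2}}{12}}}{3}.$$

Setting $b = \frac{3}{5}$:
$$I = \frac{5 \sqrt{3} \sqrt{\pi}}{3 e^{\frac{3}{100}}}.$$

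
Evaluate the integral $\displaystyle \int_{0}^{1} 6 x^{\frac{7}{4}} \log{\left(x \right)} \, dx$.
$- \frac{96}{121}$

Begin with the known integral
$$J(a) = \int_{0}^{1} 6 x^{a} \, dx = \frac{6}{a + 1}.$$

Differentiating under the integral sign brings down a factor of $\ln x$:
$$\frac{dJ}{da} = \int_{0}^{1} 6 x^{a} \log{\left(x \right)} \, dx = - \frac{6}{\left(a + 1\right)^{2}}.$$

The integral on the left is $I$, so $I = - \frac{6}{\left(a + 1\right)^{2}}$.

Setting $a = \frac{7}{4}$:
$$I = - \frac{96}{121}.$$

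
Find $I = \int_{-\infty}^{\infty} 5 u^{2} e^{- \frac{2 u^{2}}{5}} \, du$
$\frac{25 \sqrt{10} \sqrt{\pi}}{8}$

Consider the simpler parametrised integral
$$J(a) = \int_{-\infty}^{\infty} 5 e^{- a u^{2}} \, du = \frac{5 \sqrt{\pi}}{\sqrt{a}}.$$

Differentiating under the integral sign brings down a factor of $(-u^2)$:
$$\frac{dJ}{da} = \int_{-\infty}^{\infty} - 5 u^{2} e^{- a u^{2}} \, du = - \frac{5 \sqrt{\pi}}{2 a^{\frac{3}{2}}}.$$

The integral on the left is $-I$, so $I = \frac{5 \sqrt{\pi}}{2 a^{\frac{3}{2}}}$.

Setting $a = \frac{2}{5}$:
$$I = \frac{25 \sqrt{10} \sqrt{\pi}}{8}.$$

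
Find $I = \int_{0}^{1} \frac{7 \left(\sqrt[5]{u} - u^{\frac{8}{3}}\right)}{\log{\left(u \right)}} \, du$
$\log{\left(\frac{612220032}{1522435234375} \right)}$

Replace the exponent $\frac{1}{5}$ by a parameter $a$: let $I(a) = \int_{0}^{1} \frac{7 \left(- u^{\frac{8}{3}} + u^{a}\right)}{\log{\left(u \right)}} \, du$.

Since $\dfrac{\partial}{\partial a}\,u^{a} = u^{a} \ln u$, the $\ln u$ in the denominator cancels and
$$\frac{dI}{da} = \int_{0}^{1} 7 u^{a} \, du = 7 \left[\frac{u^{a+1}}{a+1}\right]_0^1 = \frac{7}{a + 1}.$$

Integrating with respect to $a$ gives $I(a) = \log{\left(\frac{2187 \left(a + 1\right)^{7}}{19487171} \right)} + C$.

At $a = \frac{8}{3}$ the integrand is identically $0$, so $I(\frac{8}{3}) = 0$. The closed form gives $0$, hence $C = 0$.

Setting $a = \frac{1}{5}$:
$$I = \log{\left(\frac{612220032}{1522435234375} \right)}.$$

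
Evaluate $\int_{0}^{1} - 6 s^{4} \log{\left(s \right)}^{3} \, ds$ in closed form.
$\frac{36}{625}$

Begin with the known integral
$$J(a) = \int_{0}^{1} - 6 s^{a} \, ds = - \frac{6}{a + 1}.$$

Differentiating under the integral sign brings down a factor of $\ln s$:
$$\frac{dJ}{da} = \int_{0}^{1} - 6 s^{a} \log{\left(s \right)} \, ds = \frac{6}{\left(a + 1\right)^{2}}.$$

Repeating $3$ times in total — each differentiation brings down another $\ln s$ — gives
$$\frac{d^{3}J}{da^{3}} = \int_{0}^{1} - 6 s^{a} \log{\left(s \right)}^{3} \, ds = \frac{36}{\left(a + 1\right)^{4}},$$
and the integrand here is exactly the target integrand, so $I = \frac{36}{\left(a + 1\right)^{4}}$.

Setting $a = 4$:
$$I = \frac{36}{625}.$$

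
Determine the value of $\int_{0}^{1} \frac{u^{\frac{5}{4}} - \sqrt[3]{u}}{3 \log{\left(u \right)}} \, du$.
$- \frac{4 \log{\left(2 \right)}}{3} + \log{\left(3 \right)}$

Introduce a parameter $a$ in the exponent: let $I(a) = \int_{0}^{1} \frac{u^{\frac{5}{4}} - u^{a}}{3 \log{\left(u \right)}} \, du$.

Since $\dfrac{\partial}{\partial a}\,u^{a} = u^{a} \ln u$, the $\ln u$ in the denominator cancels and
$$\frac{dI}{da} = \int_{0}^{1} - \frac{1}{3} u^{a} \, du = - \frac{1}{3} \left[\frac{u^{a+1}}{a+1}\right]_0^1 = - \frac{1}{3 a + 3}.$$

Integrating with respect to $a$ gives $I(a) = - \frac{\log{\left(a + 1 \right)}}{3} - \frac{2 \log{\left(2 \right)}}{3} + \frac{2 \log{\left(3 \right)}}{3} + C$.

At $a = \frac{5}{4}$ the integrand is identically $0$, so $I(\frac{5}{4}) = 0$. The closed form gives $0$, hence $C = 0$.

Setting $a = \frac{1}{3}$:
$$I = - \frac{4 \log{\left(2 \right)}}{3} + \log{\left(3 \right)}.$$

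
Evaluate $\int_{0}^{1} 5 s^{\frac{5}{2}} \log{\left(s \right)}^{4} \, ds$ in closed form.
$\frac{3840}{16807}$

Start from the elementary integral
$$J(a) = \int_{0}^{1} 5 s^{a} \, ds = \frac{5}{a + 1}.$$

Differentiating under the integral sign brings down a factor of $\ln s$:
$$\frac{dJ}{da} = \int_{0}^{1} 5 s^{a} \log{\left(s \right)} \, ds = - \frac{5}{\left(a + 1\right)^{2}}.$$

Repeating $4$ times in total — each differentiation brings down another $\ln s$ — gives
$$\frac{d^{4}J}{da^{4}} = \int_{0}^{1} 5 s^{a} \log{\left(s \right)}^{4} \, ds = \frac{120}{\left(a + 1\right)^{5}},$$
and the integrand here is exactly the target integrand, so $I = \frac{120}{\left(a + 1\right)^{5}}$.

Setting $a = \frac{5}{2}$:
$$I = \frac{3840}{16807}.$$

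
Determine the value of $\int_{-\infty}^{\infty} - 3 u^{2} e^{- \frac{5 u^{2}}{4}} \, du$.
$- \frac{12 \sqrt{5} \sqrt{\pi}}{25}$

Consider the simpler parametrised integral
$$J(a) = \int_{-\infty}^{\infty} - 3 e^{- a u^{2}} \, du = - \frac{3 \sqrt{\pi}}{\sqrt{a}}.$$

Differentiating under the integral sign brings down a factor of $(-u^2)$:
$$\frac{dJ}{da} = \int_{-\infty}^{\infty} 3 u^{2} e^{- a u^{2}} \, du = \frac{3 \sqrt{\pi}}{2 a^{\frac{3}{2}}}.$$

The integral on the left is $-I$, so $I = - \frac{3 \sqrt{\pi}}{2 a^{\frac{3}{2}}}$.

Setting $a = \frac{5}{4}$:
$$I = - \frac{12 \sqrt{5} \sqrt{\pi}}{25}.$$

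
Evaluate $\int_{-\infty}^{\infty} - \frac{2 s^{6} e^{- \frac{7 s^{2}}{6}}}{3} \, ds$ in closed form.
$- \frac{270 \sqrt{42} \sqrt{\pi}}{2401}$

Start from the elementary integral
$$J(a) = \int_{-\infty}^{\infty} - \frac{2 e^{- a s^{2}}}{3} \, ds = - \frac{2 \sqrt{\pi}}{3 \sqrt{a}}.$$

Differentiating under the integral sign brings down a factor of $(-s^2)$:
$$\frac{dJ}{da} = \int_{-\infty}^{\infty} \frac{2 s^{2} e^{- a s^{2}}}{3} \, ds = \frac{\sqrt{\pi}}{3 a^{\frac{3}{2}}}.$$

Repeating $3$ times in total — each differentiation brings down another $(-s^2)$ — gives
$$\frac{d^{3}J}{da^{3}} = \int_{-\infty}^{\infty} \frac{2 s^{6} e^{- a s^{2}}}{3} \, ds = \frac{5 \sqrt{\pi}}{4 a^{\frac{7}{2}}},$$
and the integrand here is $(-1)^{3}$ times the target integrand, so $I = (-1)^{3}\,\frac{d^{3}J}{da^{3}} = - \frac{5 \sqrt{\pi}}{4 a^{\frac{7}{2}}}$.

Setting $a = \frac{7}{6}$:
$$I = - \frac{270 \sqrt{42} \sqrt{\pi}}{2401}.$$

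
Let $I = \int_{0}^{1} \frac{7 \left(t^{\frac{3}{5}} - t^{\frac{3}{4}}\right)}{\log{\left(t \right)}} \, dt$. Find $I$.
$\log{\left(\frac{34359738368}{64339296875} \right)}$

Consider the one-parameter family: let $I(a) = \int_{0}^{1} \frac{7 \left(- t^{\frac{3}{4}} + t^{a}\right)}{\log{\left(t \right)}} \, dt$.

Since $\dfrac{\partial}{\partial a}\,t^{a} = t^{a} \ln t$, the $\ln t$ in the denominator cancels and
$$\frac{dI}{da} = \int_{0}^{1} 7 t^{a} \, dt = 7 \left[\frac{t^{a+1}}{a+1}\right]_0^1 = \frac{7}{a + 1}.$$

Integrating with respect to $a$ gives $I(a) = \log{\left(\frac{16384 \left(a + 1\right)^{7}}{823543} \right)} + C$.

At $a = \frac{3}{4}$ the integrand is identically $0$, so $I(\frac{3}{4}) = 0$. The closed form gives $0$, hence $C = 0$.

Setting $a = \frac{3}{5}$:
$$I = \log{\left(\frac{34359738368}{64339296875} \right)}.$$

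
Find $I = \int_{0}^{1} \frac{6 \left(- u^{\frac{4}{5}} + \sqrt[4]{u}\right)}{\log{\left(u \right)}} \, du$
$\log{\left(\frac{244140625}{2176782336} \right)}$

Replace the exponent $\frac{1}{4}$ by a parameter $a$: let $I(a) = \int_{0}^{1} \frac{6 \left(- u^{\frac{4}{5}} + u^{a}\right)}{\log{\left(u \right)}} \, du$.

Since $\dfrac{\partial}{\partial a}\,u^{a} = u^{a} \ln u$, the $\ln u$ in the denominator cancels and
$$\frac{dI}{da} = \int_{0}^{1} 6 u^{a} \, du = 6 \left[\frac{u^{a+1}}{a+1}\right]_0^1 = \frac{6}{a + 1}.$$

Integrating with respect to $a$ gives $I(a) = \log{\left(\frac{15625 \left(a + 1\right)^{6}}{531441} \right)} + C$.

At $a = \frac{4}{5}$ the integrand is identically $0$, so $I(\frac{4}{5}) = 0$. The closed form gives $0$, hence $C = 0$.

Setting $a = \frac{1}{4}$:
$$I = \log{\left(\frac{244140625}{2176782336} \right)}.$$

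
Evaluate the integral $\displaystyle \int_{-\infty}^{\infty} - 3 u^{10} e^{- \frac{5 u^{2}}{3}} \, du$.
$- \frac{137781 \sqrt{15} \sqrt{\pi}}{100000}$

Start from the elementary integral
$$J(a) = \int_{-\infty}^{\infty} - 3 e^{- a u^{2}} \, du = - \frac{3 \sqrt{\pi}}{\sqrt{a}}.$$

Differentiating under the integral sign brings down a factor of $(-u^2)$:
$$\frac{dJ}{da} = \int_{-\infty}^{\infty} 3 u^{2} e^{- a u^{2}} \, du = \frac{3 \sqrt{\pi}}{2 a^{\frac{3}{2}}}.$$

Repeating $5$ times in total — each differentiation brings down another $(-u^2)$ — gives
$$\frac{d^{5}J}{da^{5}} = \int_{-\infty}^{\infty} 3 u^{10} e^{- a u^{2}} \, du = \frac{2835 \sqrt{\pi}}{32 a^{\frac{11}{2}}},$$
and the integrand here is $(-1)^{5}$ times the target integrand, so $I = (-1)^{5}\,\frac{d^{5}J}{da^{5}} = - \frac{2835 \sqrt{\pi}}{32 a^{\frac{11}{2}}}$.

Setting $a = \frac{5}{3}$:
$$I = - \frac{137781 \sqrt{15} \sqrt{\pi}}{100000}.$$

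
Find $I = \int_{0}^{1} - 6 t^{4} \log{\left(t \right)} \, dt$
$\frac{6}{25}$

Begin with the known integral
$$J(a) = \int_{0}^{1} - 6 t^{a} \, dt = - \frac{6}{a + 1}.$$

Differentiating under the integral sign brings down a factor of $\ln t$:
$$\frac{dJ}{da} = \int_{0}^{1} - 6 t^{a} \log{\left(t \right)} \, dt = \frac{6}{\left(a + 1\right)^{2}}.$$

The integral on the left is $I$, so $I = \frac{6}{\left(a + 1\right)^{2}}$.

Setting $a = 4$:
$$I = \frac{6}{25}.$$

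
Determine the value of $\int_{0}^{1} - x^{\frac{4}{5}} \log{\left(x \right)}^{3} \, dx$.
$\frac{1250}{2187}$

Begin with the known integral
$$J(a) = \int_{0}^{1} - x^{a} \, dx = - \frac{1}{a + 1}.$$

Differentiating under the integral sign brings down a factor of $\ln x$:
$$\frac{dJ}{da} = \int_{0}^{1} - x^{a} \log{\left(x \right)} \, dx = \frac{1}{\left(a + 1\right)^{2}}.$$

Repeating $3$ times in total — each differentiation brings down another $\ln x$ — gives
$$\frac{d^{3}J}{da^{3}} = \int_{0}^{1} - x^{a} \log{\left(x \right)}^{3} \, dx = \frac{6}{\left(a + 1\right)^{4}},$$
and the integrand here is exactly the target integrand, so $I = \frac{6}{\left(a + 1\right)^{4}}$.

Setting $a = \frac{4}{5}$:
$$I = \frac{1250}{2187}.$$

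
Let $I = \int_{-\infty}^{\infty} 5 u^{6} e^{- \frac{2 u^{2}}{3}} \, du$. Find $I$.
$\frac{2025 \sqrt{6} \sqrt{\pi}}{128}$

Consider the simpler parametrised integral
$$J(a) = \int_{-\infty}^{\infty} 5 e^{- a u^{2}} \, du = \frac{5 \sqrt{\pi}}{\sqrt{a}}.$$

Differentiating under the integral sign brings down a factor of $(-u^2)$:
$$\frac{dJ}{da} = \int_{-\infty}^{\infty} - 5 u^{2} e^{- a u^{2}} \, du = - \frac{5 \sqrt{\pi}}{2 a^{\frac{3}{2}}}.$$

Repeating $3$ times in total — each differentiation brings down another $(-u^2)$ — gives
$$\frac{d^{3}J}{da^{3}} = \int_{-\infty}^{\infty} - 5 u^{6} e^{- a u^{2}} \, du = - \frac{75 \sqrt{\pi}}{8 a^{\frac{7}{2}}},$$
and the integrand here is $(-1)^{3}$ times the target integrand, so $I = (-1)^{3}\,\frac{d^{3}J}{da^{3}} = \frac{75 \sqrt{\pi}}{8 a^{\frac{7}{2}}}$.

Setting $a = \frac{2}{3}$:
$$I = \frac{2025 \sqrt{6} \sqrt{\pi}}{128}.$$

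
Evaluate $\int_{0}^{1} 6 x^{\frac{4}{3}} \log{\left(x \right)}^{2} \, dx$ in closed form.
$\frac{324}{343}$

Consider the simpler parametrised integral
$$J(a) = \int_{0}^{1} 6 x^{a} \, dx = \frac{6}{a + 1}.$$

Differentiating under the integral sign brings down a factor of $\ln x$:
$$\frac{dJ}{da} = \int_{0}^{1} 6 x^{a} \log{\left(x \right)} \, dx = - \frac{6}{\left(a + 1\right)^{2}}.$$

Repeating twice in total — each differentiation brings down another $\ln x$ — gives
$$\frac{d^{2}J}{da^{2}} = \int_{0}^{1} 6 x^{a} \log{\left(x \right)}^{2} \, dx = \frac{12}{\left(a + 1\right)^{3}},$$
and the integrand here is exactly the target integrand, so $I = \frac{12}{\left(a + 1\right)^{3}}$.

Setting $a = \frac{4}{3}$:
$$I = \frac{324}{343}.$$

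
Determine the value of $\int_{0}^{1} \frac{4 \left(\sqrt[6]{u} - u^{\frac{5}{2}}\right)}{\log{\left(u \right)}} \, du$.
$- \log{\left(81 \right)}$

Replace the exponent $\frac{1}{6}$ by a parameter $a$: let $I(a) = \int_{0}^{1} \frac{4 \left(- u^{\frac{5}{2}} + u^{a}\right)}{\log{\left(u \right)}} \, du$.

Since $\dfrac{\partial}{\partial a}\,u^{a} = u^{a} \ln u$, the $\ln u$ in the denominator cancels and
$$\frac{dI}{da} = \int_{0}^{1} 4 u^{a} \, du = 4 \left[\frac{u^{a+1}}{a+1}\right]_0^1 = \frac{4}{a + 1}.$$

Integrating with respect to $a$ gives $I(a) = \log{\left(\frac{16 \left(a + 1\right)^{4}}{2401} \right)} + C$.

At $a = \frac{5}{2}$ the integrand is identically $0$, so $I(\frac{5}{2}) = 0$. The closed form gives $0$, hence $C = 0$.

Setting $a = \frac{1}{6}$:
$$I = - \log{\left(81 \right)}.$$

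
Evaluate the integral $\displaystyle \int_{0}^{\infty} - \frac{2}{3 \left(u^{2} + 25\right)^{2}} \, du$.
$- \frac{\pi}{750}$

Recall the elementary integral
$$J(a) = \int_{0}^{\infty} - \frac{2}{3 \left(a^{2} + u^{2}\right)} \, du = - \frac{\pi}{3 a}.$$

Differentiating under the integral sign with respect to $a$,
$$\frac{dJ}{da} = \int_{0}^{\infty} \frac{4 a}{3 \left(a^{2} + u^{2}\right)^{2}} \, du = \frac{\pi}{3 a^{2}},$$
so $\int_{0}^{\infty} - \frac{2}{3 \left(a^{2} + u^{2}\right)^{2}} \, du = - \frac{\pi}{6 a^{3}}$.

Setting $a = 5$:
$$I = - \frac{\pi}{750}.$$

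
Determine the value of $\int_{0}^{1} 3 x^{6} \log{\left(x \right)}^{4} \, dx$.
$\frac{72}{16807}$

Consider the simpler parametrised integral
$$J(a) = \int_{0}^{1} 3 x^{a} \, dx = \frac{3}{a + 1}.$$

Differentiating under the integral sign brings down a factor of $\ln x$:
$$\frac{dJ}{da} = \int_{0}^{1} 3 x^{a} \log{\left(x \right)} \, dx = - \frac{3}{\left(a + 1\right)^{2}}.$$

Repeating $4$ times in total — each differentiation brings down another $\ln x$ — gives
$$\frac{d^{4}J}{da^{4}} = \int_{0}^{1} 3 x^{a} \log{\left(x \right)}^{4} \, dx = \frac{72}{\left(a + 1\right)^{5}},$$
and the integrand here is exactly the target integrand, so $I = \frac{72}{\left(a + 1\right)^{5}}$.

Setting $a = 6$:
$$I = \frac{72}{16807}.$$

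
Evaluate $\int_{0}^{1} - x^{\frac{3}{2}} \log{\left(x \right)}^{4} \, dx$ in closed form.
$- \frac{768}{3125}$

Consider the simpler parametrised integral
$$J(a) = \int_{0}^{1} - x^{a} \, dx = - \frac{1}{a + 1}.$$

Differentiating under the integral sign brings down a factor of $\ln x$:
$$\frac{dJ}{da} = \int_{0}^{1} - x^{a} \log{\left(x \right)} \, dx = \frac{1}{\left(a + 1\right)^{2}}.$$

Repeating $4$ times in total — each differentiation brings down another $\ln x$ — gives
$$\frac{d^{4}J}{da^{4}} = \int_{0}^{1} - x^{a} \log{\left(x \right)}^{4} \, dx = - \frac{24}{\left(a + 1\right)^{5}},$$
and the integrand here is exactly the target integrand, so $I = - \frac{24}{\left(a + 1\right)^{5}}$.

Setting $a = \frac{3}{2}$:
$$I = - \frac{768}{3125}.$$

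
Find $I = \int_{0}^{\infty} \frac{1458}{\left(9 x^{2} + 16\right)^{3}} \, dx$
$\frac{729 \pi}{8192}$

Recall the elementary integral
$$J(a) = \int_{0}^{\infty} \frac{2}{a^{2} + x^{2}} \, dx = \frac{\pi}{a}.$$

Differentiating under the integral sign with respect to $a$,
$$\frac{dJ}{da} = \int_{0}^{\infty} - \frac{4 a}{\left(a^{2} + x^{2}\right)^{2}} \, dx = - \frac{\pi}{a^{2}},$$
so $\int_{0}^{\infty} \frac{2}{\left(a^{2} + x^{2}\right)^{2}} \, dx = \frac{\pi}{2 a^{3}}$.

Repeating — each differentiation of $1/(x^2+a^2)^j$ produces $-2ja/(x^2+a^2)^{j+1}$ — and dividing through by $-2ja$ at each step yields, after $2$ differentiations in total,
$$\int_{0}^{\infty} \frac{2}{\left(a^{2} + x^{2}\right)^{3}} \, dx = \frac{3 \pi}{8 a^{5}}.$$

Setting $a = \frac{4}{3}$:
$$I = \frac{729 \pi}{8192}.$$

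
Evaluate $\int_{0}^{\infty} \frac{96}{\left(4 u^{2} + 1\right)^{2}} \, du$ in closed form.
$12 \pi$

Recall the elementary integral
$$J(a) = \int_{0}^{\infty} \frac{6}{a^{2} + u^{2}} \, du = \frac{3 \pi}{a}.$$

Differentiating under the integral sign with respect to $a$,
$$\frac{dJ}{da} = \int_{0}^{\infty} - \frac{12 a}{\left(a^{2} + u^{2}\right)^{2}} \, du = - \frac{3 \pi}{a^{2}},$$
so $\int_{0}^{\infty} \frac{6}{\left(a^{2} + u^{2}\right)^{2}} \, du = \frac{3 \pi}{2 a^{3}}$.

Setting $a = \frac{1}{2}$:
$$I = 12 \pi.$$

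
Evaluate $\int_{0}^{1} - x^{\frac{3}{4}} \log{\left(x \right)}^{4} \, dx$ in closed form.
$- \frac{24576}{16807}$

Consider the simpler parametrised integral
$$J(a) = \int_{0}^{1} - x^{a} \, dx = - \frac{1}{a + 1}.$$

Differentiating under the integral sign brings down a factor of $\ln x$:
$$\frac{dJ}{da} = \int_{0}^{1} - x^{a} \log{\left(x \right)} \, dx = \frac{1}{\left(a + 1\right)^{2}}.$$

Repeating $4$ times in total — each differentiation brings down another $\ln x$ — gives
$$\frac{d^{4}J}{da^{4}} = \int_{0}^{1} - x^{a} \log{\left(x \right)}^{4} \, dx = - \frac{24}{\left(a + 1\right)^{5}},$$
and the integrand here is exactly the target integrand, so $I = - \frac{24}{\left(a + 1\right)^{5}}$.

Setting $a = \frac{3}{4}$:
$$I = - \frac{24576}{16807}.$$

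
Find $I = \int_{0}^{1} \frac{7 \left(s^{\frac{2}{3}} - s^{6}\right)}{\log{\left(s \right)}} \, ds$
$\log{\left(\frac{78125}{1801088541} \right)}$

Replace the exponent $\frac{2}{3}$ by a parameter $a$: let $I(a) = \int_{0}^{1} \frac{7 \left(- s^{6} + s^{a}\right)}{\log{\left(s \right)}} \, ds$.

Since $\dfrac{\partial}{\partial a}\,s^{a} = s^{a} \ln s$, the $\ln s$ in the denominator cancels and
$$\frac{dI}{da} = \int_{0}^{1} 7 s^{a} \, ds = 7 \left[\frac{s^{a+1}}{a+1}\right]_0^1 = \frac{7}{a + 1}.$$

Integrating with respect to $a$ gives $I(a) = \log{\left(\frac{\left(a + 1\right)^{7}}{823543} \right)} + C$.

At $a = 6$ the integrand is identically $0$, so $I(6) = 0$. The closed form gives $0$, hence $C = 0$.

Setting $a = \frac{2}{3}$:
$$I = \log{\left(\frac{78125}{1801088541} \right)}.$$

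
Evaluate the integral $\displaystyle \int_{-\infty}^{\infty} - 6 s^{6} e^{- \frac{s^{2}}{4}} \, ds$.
$- 1440 \sqrt{\pi}$

Consider the simpler parametrised integral
$$J(a) = \int_{-\infty}^{\infty} - 6 e^{- a s^{2}} \, ds = - \frac{6 \sqrt{\pi}}{\sqrt{a}}.$$

Differentiating under the integral sign brings down a factor of $(-s^2)$:
$$\frac{dJ}{da} = \int_{-\infty}^{\infty} 6 s^{2} e^{- a s^{2}} \, ds = \frac{3 \sqrt{\pi}}{a^{\frac{3}{2}}}.$$

Repeating $3$ times in total — each differentiation brings down another $(-s^2)$ — gives
$$\frac{d^{3}J}{da^{3}} = \int_{-\infty}^{\infty} 6 s^{6} e^{- a s^{2}} \, ds = \frac{45 \sqrt{\pi}}{4 a^{\frac{7}{2}}},$$
and the integrand here is $(-1)^{3}$ times the target integrand, so $I = (-1)^{3}\,\frac{d^{3}J}{da^{3}} = - \frac{45 \sqrt{\pi}}{4 a^{\frac{7}{2}}}$.

Setting $a = \frac{1}{4}$:
$$I = - 1440 \sqrt{\pi}.$$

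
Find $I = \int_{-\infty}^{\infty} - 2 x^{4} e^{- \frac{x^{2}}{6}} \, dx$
$- 54 \sqrt{6} \sqrt{\pi}$

Consider the simpler parametrised integral
$$J(a) = \int_{-\infty}^{\infty} - 2 e^{- a x^{2}} \, dx = - \frac{2 \sqrt{\pi}}{\sqrt{a}}.$$

Differentiating under the integral sign brings down a factor of $(-x^2)$:
$$\frac{dJ}{da} = \int_{-\infty}^{\infty} 2 x^{2} e^{- a x^{2}} \, dx = \frac{\sqrt{\pi}}{a^{\frac{3}{2}}}.$$

Repeating twice in total — each differentiation brings down another $(-x^2)$ — gives
$$\frac{d^{2}J}{da^{2}} = \int_{-\infty}^{\infty} - 2 x^{4} e^{- a x^{2}} \, dx = - \frac{3 \sqrt{\pi}}{2 a^{\frac{5}{2}}},$$
and the integrand here is exactly the target integrand, so $I = - \frac{3 \sqrt{\pi}}{2 a^{\frac{5}{2}}}$.

Setting $a = \frac{1}{6}$:
$$I = - 54 \sqrt{6} \sqrt{\pi}.$$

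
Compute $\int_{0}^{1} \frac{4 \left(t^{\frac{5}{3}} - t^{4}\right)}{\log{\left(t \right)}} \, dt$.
$- \log{\left(\frac{50625}{4096} \right)}$

Replace the exponent $4$ by a parameter $a$: let $I(a) = \int_{0}^{1} \frac{4 \left(t^{\frac{5}{3}} - t^{a}\right)}{\log{\left(t \right)}} \, dt$.

Since $\dfrac{\partial}{\partial a}\,t^{a} = t^{a} \ln t$, the $\ln t$ in the denominator cancels and
$$\frac{dI}{da} = \int_{0}^{1} -4 t^{a} \, dt = -4 \left[\frac{t^{a+1}}{a+1}\right]_0^1 = - \frac{4}{a + 1}.$$

Integrating with respect to $a$ gives $I(a) = - \log{\left(\frac{81 \left(a + 1\right)^{4}}{4096} \right)} + C$.

At $a = \frac{5}{3}$ the integrand is identically $0$, so $I(\frac{5}{3}) = 0$. The closed form gives $0$, hence $C = 0$.

Setting $a = 4$:
$$I = - \log{\left(\frac{50625}{4096} \right)}.$$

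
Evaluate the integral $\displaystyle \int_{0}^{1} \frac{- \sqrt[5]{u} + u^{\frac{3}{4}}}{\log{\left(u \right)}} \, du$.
$\log{\left(\frac{35}{24} \right)}$

Consider the one-parameter family: let $I(a) = \int_{0}^{1} \frac{- \sqrt[5]{u} + u^{a}}{\log{\left(u \right)}} \, du$.

Since $\dfrac{\partial}{\partial a}\,u^{a} = u^{a} \ln u$, the $\ln u$ in the denominator cancels and
$$\frac{dI}{da} = \int_{0}^{1} u^{a} \, du = \left[\frac{u^{a+1}}{a+1}\right]_0^1 = \frac{1}{a + 1}.$$

Integrating with respect to $a$ gives $I(a) = \log{\left(\frac{5 a}{6} + \frac{5}{6} \right)} + C$.

At $a = \frac{1}{5}$ the integrand is identically $0$, so $I(\frac{1}{5}) = 0$. The closed form gives $0$, hence $C = 0$.

Setting $a = \frac{3}{4}$:
$$I = \log{\left(\frac{35}{24} \right)}.$$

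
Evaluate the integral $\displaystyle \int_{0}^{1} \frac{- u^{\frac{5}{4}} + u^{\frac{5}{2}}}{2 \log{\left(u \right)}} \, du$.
$- \log{\left(3 \right)} + \frac{\log{\left(14 \right)}}{2}$

Replace the exponent $\frac{5}{2}$ by a parameter $a$: let $I(a) = \int_{0}^{1} \frac{- u^{\frac{5}{4}} + u^{a}}{2 \log{\left(u \right)}} \, du$.

Since $\dfrac{\partial}{\partial a}\,u^{a} = u^{a} \ln u$, the $\ln u$ in the denominator cancels and
$$\frac{dI}{da} = \int_{0}^{1} \frac{1}{2} u^{a} \, du = \frac{1}{2} \left[\frac{u^{a+1}}{a+1}\right]_0^1 = \frac{1}{2 \left(a + 1\right)}.$$

Integrating with respect to $a$ gives $I(a) = \log{\left(\frac{2 \sqrt{a + 1}}{3} \right)} + C$.

At $a = \frac{5}{4}$ the integrand is identically $0$, so $I(\frac{5}{4}) = 0$. The closed form gives $0$, hence $C = 0$.

Setting $a = \frac{5}{2}$:
$$I = - \log{\left(3 \right)} + \frac{\log{\left(14 \right)}}{2}.$$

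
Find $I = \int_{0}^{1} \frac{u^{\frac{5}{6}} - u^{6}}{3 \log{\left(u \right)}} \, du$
$- \frac{\log{\left(7 \right)}}{3} - \frac{\log{\left(6 \right)}}{3} + \frac{\log{\left(11 \right)}}{3}$

Replace the exponent $6$ by a parameter $a$: let $I(a) = \int_{0}^{1} \frac{u^{\frac{5}{6}} - u^{a}}{3 \log{\left(u \right)}} \, du$.

Since $\dfrac{\partial}{\partial a}\,u^{a} = u^{a} \ln u$, the $\ln u$ in the denominator cancels and
$$\frac{dI}{da} = \int_{0}^{1} - \frac{1}{3} u^{a} \, du = - \frac{1}{3} \left[\frac{u^{a+1}}{a+1}\right]_0^1 = - \frac{1}{3 a + 3}.$$

Integrating with respect to $a$ gives $I(a) = - \frac{\log{\left(a + 1 \right)}}{3} - \frac{\log{\left(6 \right)}}{3} + \frac{\log{\left(11 \right)}}{3} + C$.

At $a = \frac{5}{6}$ the integrand is identically $0$, so $I(\frac{5}{6}) = 0$. The closed form gives $0$, hence $C = 0$.

Setting $a = 6$:
$$I = - \frac{\log{\left(7 \right)}}{3} - \frac{\log{\left(6 \right)}}{3} + \frac{\log{\left(11 \right)}}{3}.$$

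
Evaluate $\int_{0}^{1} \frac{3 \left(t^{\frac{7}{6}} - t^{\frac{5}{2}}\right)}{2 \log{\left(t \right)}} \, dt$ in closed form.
$\log{\left(\frac{13 \sqrt{273}}{441} \right)}$

Replace the exponent $\frac{7}{6}$ by a parameter $a$: let $I(a) = \int_{0}^{1} \frac{3 \left(- t^{\frac{5}{2}} + t^{a}\right)}{2 \log{\left(t \right)}} \, dt$.

Since $\dfrac{\partial}{\partial a}\,t^{a} = t^{a} \ln t$, the $\ln t$ in the denominator cancels and
$$\frac{dI}{da} = \int_{0}^{1} \frac{3}{2} t^{a} \, dt = \frac{3}{2} \left[\frac{t^{a+1}}{a+1}\right]_0^1 = \frac{3}{2 \left(a + 1\right)}.$$

Integrating with respect to $a$ gives $I(a) = \log{\left(\frac{2 \sqrt{14} \left(a + 1\right)^{\frac{3}{2}}}{49} \right)} + C$.

At $a = \frac{5}{2}$ the integrand is identically $0$, so $I(\frac{5}{2}) = 0$. The closed form gives $0$, hence $C = 0$.

Setting $a = \frac{7}{6}$:
$$I = \log{\left(\frac{13 \sqrt{273}}{441} \right)}.$$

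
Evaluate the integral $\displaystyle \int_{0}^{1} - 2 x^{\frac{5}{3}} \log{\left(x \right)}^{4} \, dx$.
$- \frac{729}{2048}$

Consider the simpler parametrised integral
$$J(a) = \int_{0}^{1} - 2 x^{a} \, dx = - \frac{2}{a + 1}.$$

Differentiating under the integral sign brings down a factor of $\ln x$:
$$\frac{dJ}{da} = \int_{0}^{1} - 2 x^{a} \log{\left(x \right)} \, dx = \frac{2}{\left(a + 1\right)^{2}}.$$

Repeating $4$ times in total — each differentiation brings down another $\ln x$ — gives
$$\frac{d^{4}J}{da^{4}} = \int_{0}^{1} - 2 x^{a} \log{\left(x \right)}^{4} \, dx = - \frac{48}{\left(a + 1\right)^{5}},$$
and the integrand here is exactly the target integrand, so $I = - \frac{48}{\left(a + 1\right)^{5}}$.

Setting $a = \frac{5}{3}$:
$$I = - \frac{729}{2048}.$$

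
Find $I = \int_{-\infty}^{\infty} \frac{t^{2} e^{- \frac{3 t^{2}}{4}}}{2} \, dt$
$\frac{2 \sqrt{3} \sqrt{\pi}}{9}$

Begin with the known integral
$$J(a) = \int_{-\infty}^{\infty} \frac{e^{- a t^{2}}}{2} \, dt = \frac{\sqrt{\pi}}{2 \sqrt{a}}.$$

Differentiating under the integral sign brings down a factor of $(-t^2)$:
$$\frac{dJ}{da} = \int_{-\infty}^{\infty} - \frac{t^{2} e^{- a t^{2}}}{2} \, dt = - \frac{\sqrt{\pi}}{4 a^{\frac{3}{2}}}.$$

The integral on the left is $-I$, so $I = \frac{\sqrt{\pi}}{4 a^{\frac{3}{2}}}$.

Setting $a = \frac{3}{4}$:
$$I = \frac{2 \sqrt{3} \sqrt{\pi}}{9}.$$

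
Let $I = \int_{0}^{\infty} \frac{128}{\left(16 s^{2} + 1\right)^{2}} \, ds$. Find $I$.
$8 \pi$

Recall the elementary integral
$$J(a) = \int_{0}^{\infty} \frac{1}{2 \left(a^{2} + s^{2}\right)} \, ds = \frac{\pi}{4 a}.$$

Differentiating under the integral sign with respect to $a$,
$$\frac{dJ}{da} = \int_{0}^{\infty} - \frac{a}{\left(a^{2} + s^{2}\right)^{2}} \, ds = - \frac{\pi}{4 a^{2}},$$
so $\int_{0}^{\infty} \frac{1}{2 \left(a^{2} + s^{2}\right)^{2}} \, ds = \frac{\pi}{8 a^{3}}$.

Setting $a = \frac{1}{4}$:
$$I = 8 \pi.$$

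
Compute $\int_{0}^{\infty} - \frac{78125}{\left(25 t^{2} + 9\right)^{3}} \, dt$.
$- \frac{15625 \pi}{1296}$

Start from the standard arctangent integral
$$J(a) = \int_{0}^{\infty} - \frac{5}{a^{2} + t^{2}} \, dt = - \frac{5 \pi}{2 a}.$$

Differentiating under the integral sign with respect to $a$,
$$\frac{dJ}{da} = \int_{0}^{\infty} \frac{10 a}{\left(a^{2} + t^{2}\right)^{2}} \, dt = \frac{5 \pi}{2 a^{2}},$$
so $\int_{0}^{\infty} - \frac{5}{\left(a^{2} + t^{2}\right)^{2}} \, dt = - \frac{5 \pi}{4 a^{3}}$.

Repeating — each differentiation of $1/(t^2+a^2)^j$ produces $-2ja/(t^2+a^2)^{j+1}$ — and dividing through by $-2ja$ at each step yields, after $2$ differentiations in total,
$$\int_{0}^{\infty} - \frac{5}{\left(a^{2} + t^{2}\right)^{3}} \, dt = - \frac{15 \pi}{16 a^{5}}.$$

Setting $a = \frac{3}{5}$:
$$I = - \frac{15625 \pi}{1296}.$$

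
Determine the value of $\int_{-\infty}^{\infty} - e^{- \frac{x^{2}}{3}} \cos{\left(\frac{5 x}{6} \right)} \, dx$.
$- \frac{\sqrt{3} \sqrt{\pi}}{e^{\frac{25}{48}}}$

Define $I(b) = \int_{-\infty}^{\infty} - e^{- \frac{x^{2}}{3}} \cos{\left(b x \right)} \, dx$.

Differentiating under the integral sign,
$$I'(b) = \int_{-\infty}^{\infty} x e^{- \frac{x^{2}}{3}} \sin{\left(b x \right)} \, dx.$$

Integrate $\int_{-\infty}^{\infty} x \sin(b x)\, e^{- \frac{x^{2}}{3}}\, dx$ by parts with $u = \sin(b x)$ and $dv = x\, e^{- \frac{x^{2}}{3}}\, dx$, giving $v = - \frac{3 e^{- \frac{x^{2}}{3}}}{2}$. The boundary term vanishes and
$$\int_{-\infty}^{\infty} x \sin(b x)\, e^{- \frac{x^{2}}{3}}\, dx = \frac{3 b}{2} \int_{-\infty}^{\infty} \cos(b x)\, e^{- \frac{x^{2}}{3}}\, dx,$$
so $I'(b) = - \frac{3 b}{2}\, I(b)$.

This is a separable first-order ODE; solving with the initial condition $I(0) = \int_{-\infty}^{\infty} - e^{- \frac{x^{2}}{3}}\,dx = - \sqrt{3} \sqrt{\pi}$ gives
$$I(b) = - \sqrt{3} \sqrt{\pi} e^{- \frac{3 b^{2}}{4}}.$$

Setting $b = \frac{5}{6}$:
$$I = - \frac{\sqrt{3} \sqrt{\pi}}{e^{\frac{25}{48}}}.$$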